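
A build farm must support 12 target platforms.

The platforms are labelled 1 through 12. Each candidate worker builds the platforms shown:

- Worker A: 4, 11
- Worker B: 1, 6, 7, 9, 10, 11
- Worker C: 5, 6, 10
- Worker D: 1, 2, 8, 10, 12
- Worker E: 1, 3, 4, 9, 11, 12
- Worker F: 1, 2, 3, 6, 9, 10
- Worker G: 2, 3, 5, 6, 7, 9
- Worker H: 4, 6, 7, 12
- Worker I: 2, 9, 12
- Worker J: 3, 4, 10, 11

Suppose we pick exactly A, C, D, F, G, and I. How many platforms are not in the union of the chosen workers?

Union of A, C, D, F, G, I = {1, 2, 3, 4, 5, 6, 7, 8, 9, 10, 11, 12} — that's every platform, so 0 are uncovered.

0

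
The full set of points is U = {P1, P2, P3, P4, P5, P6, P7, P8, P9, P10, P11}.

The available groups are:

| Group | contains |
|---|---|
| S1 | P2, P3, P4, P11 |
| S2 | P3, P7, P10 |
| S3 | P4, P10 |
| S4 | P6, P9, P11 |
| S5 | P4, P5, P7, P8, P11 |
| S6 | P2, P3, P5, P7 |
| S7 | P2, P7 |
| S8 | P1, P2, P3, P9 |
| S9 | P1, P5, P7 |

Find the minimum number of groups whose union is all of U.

4

S3, S4, S5, and S8 cover everything between them: the union {P1, P2, P3, P4, P5, P6, P7, P8, P9, P10, P11} is all of U.
No 3 of the 9 groups cover everything (all 84 combinations miss at least one point), so 4 is optimal.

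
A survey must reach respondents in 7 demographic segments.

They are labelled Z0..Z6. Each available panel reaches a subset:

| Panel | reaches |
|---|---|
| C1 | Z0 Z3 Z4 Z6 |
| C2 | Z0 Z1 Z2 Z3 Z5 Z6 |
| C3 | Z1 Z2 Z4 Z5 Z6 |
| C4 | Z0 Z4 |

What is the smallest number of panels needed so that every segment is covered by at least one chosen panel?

2

C1 and C2 together: C1 ∪ C2 = {Z0, Z1, Z2, Z3, Z4, Z5, Z6} — every segment is covered.
No single panel has all 7 segments (the largest, C2, has 6), so 2 is optimal.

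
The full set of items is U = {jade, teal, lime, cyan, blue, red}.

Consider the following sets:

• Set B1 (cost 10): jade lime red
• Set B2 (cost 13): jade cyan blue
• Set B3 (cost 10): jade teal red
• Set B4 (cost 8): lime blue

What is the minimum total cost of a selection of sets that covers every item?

B2, B3, B4 together cover every item (B2 ∪ B3 ∪ B4 = {jade, teal, lime, cyan, blue, red}); total cost 13 + 10 + 8 = 31.
The greedy pick B1, B2, B3 costs 33; no covering selection beats 31.

31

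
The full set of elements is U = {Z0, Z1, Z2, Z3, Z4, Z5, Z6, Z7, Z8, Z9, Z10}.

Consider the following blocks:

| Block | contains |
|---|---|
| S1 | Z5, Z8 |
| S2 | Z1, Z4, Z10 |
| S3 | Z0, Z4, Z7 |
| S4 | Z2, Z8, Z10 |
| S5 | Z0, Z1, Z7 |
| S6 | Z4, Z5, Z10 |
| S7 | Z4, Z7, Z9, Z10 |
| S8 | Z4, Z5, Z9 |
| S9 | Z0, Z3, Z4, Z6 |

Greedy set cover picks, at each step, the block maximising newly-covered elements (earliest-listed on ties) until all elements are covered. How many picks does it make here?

5

Greedy: pick S7 (covers 4 new) → pick S9 (covers 3 new) → pick S1 (covers 2 new) → pick S2 (covers 1 new) → pick S4 (covers 1 new). Total picks: 5.
(The true minimum cover uses only 4 blocks, so greedy is not optimal here.)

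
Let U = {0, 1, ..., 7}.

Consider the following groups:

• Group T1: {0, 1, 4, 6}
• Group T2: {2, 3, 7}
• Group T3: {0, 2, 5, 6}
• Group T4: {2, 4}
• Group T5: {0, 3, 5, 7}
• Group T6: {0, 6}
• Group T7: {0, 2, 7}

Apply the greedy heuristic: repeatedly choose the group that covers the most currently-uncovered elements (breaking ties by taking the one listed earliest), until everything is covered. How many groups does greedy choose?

3

Greedy: pick T1 (covers 4 new) → pick T2 (covers 3 new) → pick T3 (covers 1 new). Total picks: 3.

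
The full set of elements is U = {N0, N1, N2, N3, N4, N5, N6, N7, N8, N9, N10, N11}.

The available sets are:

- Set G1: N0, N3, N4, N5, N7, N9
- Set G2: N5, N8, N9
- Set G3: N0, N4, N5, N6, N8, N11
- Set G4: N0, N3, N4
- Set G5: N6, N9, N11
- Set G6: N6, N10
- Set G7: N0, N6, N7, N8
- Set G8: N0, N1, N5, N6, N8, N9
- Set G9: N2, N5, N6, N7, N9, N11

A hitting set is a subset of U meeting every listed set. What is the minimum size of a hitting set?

3

Take H = {N3, N6, N9}. Each listed set contains at least one of these, so H is a hitting set of size 3.
The sets G2, G4, G6 are pairwise disjoint, so any hitting set needs a separate element for each — at least 3. Hence 3 is optimal.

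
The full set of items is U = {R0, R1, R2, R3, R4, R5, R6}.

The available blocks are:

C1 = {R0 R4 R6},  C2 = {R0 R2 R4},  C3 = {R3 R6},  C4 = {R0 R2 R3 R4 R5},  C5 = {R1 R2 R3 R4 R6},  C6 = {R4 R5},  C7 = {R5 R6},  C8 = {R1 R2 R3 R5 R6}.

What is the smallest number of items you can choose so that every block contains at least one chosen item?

2

H = {R4, R6} meets every block (each contains at least one member of H), and |H| = 2.
The blocks C2, C3 are pairwise disjoint, so any hitting set needs a separate item for each — at least 2. Hence 2 is optimal.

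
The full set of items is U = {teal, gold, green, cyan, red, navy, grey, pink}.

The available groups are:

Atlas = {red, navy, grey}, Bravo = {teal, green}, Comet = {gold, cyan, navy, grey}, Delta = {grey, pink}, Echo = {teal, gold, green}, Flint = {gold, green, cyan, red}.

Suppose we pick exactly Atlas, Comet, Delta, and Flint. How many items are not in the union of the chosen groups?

1

Union of Atlas, Comet, Delta, Flint = {gold, green, cyan, red, navy, grey, pink}.
Not covered: teal — 1 item.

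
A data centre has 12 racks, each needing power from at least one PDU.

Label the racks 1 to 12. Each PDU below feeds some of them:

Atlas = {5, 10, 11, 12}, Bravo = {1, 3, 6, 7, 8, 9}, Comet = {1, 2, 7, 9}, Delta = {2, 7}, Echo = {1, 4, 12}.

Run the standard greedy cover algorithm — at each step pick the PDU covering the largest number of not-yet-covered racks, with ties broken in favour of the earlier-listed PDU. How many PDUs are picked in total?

4

Greedy: pick Bravo (covers 6 new) → pick Atlas (covers 4 new) → pick Comet (covers 1 new) → pick Echo (covers 1 new). Total picks: 4.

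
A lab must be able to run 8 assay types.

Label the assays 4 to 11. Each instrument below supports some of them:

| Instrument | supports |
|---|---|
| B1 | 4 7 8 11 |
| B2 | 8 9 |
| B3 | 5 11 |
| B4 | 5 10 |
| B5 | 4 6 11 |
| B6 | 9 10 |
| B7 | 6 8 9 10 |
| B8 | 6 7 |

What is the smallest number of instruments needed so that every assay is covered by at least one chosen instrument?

3

B1 and B4 and B7 together: B1 ∪ B4 ∪ B7 = {4, 5, 6, 7, 8, 9, 10, 11} — every assay is covered.
No 2 of the 8 instruments cover everything (all 28 combinations miss at least one assay), so 3 is optimal.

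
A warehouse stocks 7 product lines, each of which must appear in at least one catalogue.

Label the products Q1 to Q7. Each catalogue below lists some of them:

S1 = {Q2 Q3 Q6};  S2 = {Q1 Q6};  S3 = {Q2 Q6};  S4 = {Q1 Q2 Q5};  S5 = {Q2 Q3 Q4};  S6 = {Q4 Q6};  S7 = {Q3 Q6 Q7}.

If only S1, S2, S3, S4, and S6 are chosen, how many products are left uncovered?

1

Union of S1, S2, S3, S4, S6 = {Q1, Q2, Q3, Q4, Q5, Q6}.
Not covered: Q7 — 1 product.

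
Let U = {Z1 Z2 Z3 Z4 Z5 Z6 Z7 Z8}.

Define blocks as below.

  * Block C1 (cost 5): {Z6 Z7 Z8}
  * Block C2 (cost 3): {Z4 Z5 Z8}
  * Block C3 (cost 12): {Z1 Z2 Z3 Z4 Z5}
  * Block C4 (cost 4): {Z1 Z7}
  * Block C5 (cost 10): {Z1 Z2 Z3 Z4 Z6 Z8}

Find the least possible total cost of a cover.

C1, C3 together cover every element (C1 ∪ C3 = {Z1, Z2, Z3, Z4, Z5, Z6, Z7, Z8}); total cost 5 + 12 = 17.
No covering selection has total cost below 17.

17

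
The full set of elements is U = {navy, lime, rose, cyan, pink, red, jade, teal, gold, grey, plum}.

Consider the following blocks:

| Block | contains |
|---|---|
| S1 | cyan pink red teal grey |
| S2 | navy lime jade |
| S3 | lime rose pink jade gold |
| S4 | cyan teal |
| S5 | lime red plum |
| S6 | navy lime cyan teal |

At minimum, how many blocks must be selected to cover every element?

S1 and S3 and S5 and S6 together: S1 ∪ S3 ∪ S5 ∪ S6 = {navy, lime, rose, cyan, pink, red, jade, teal, gold, grey, plum} — every element is covered.
No 3 of the 6 blocks cover everything (all 20 combinations miss at least one element), so 4 is optimal.

4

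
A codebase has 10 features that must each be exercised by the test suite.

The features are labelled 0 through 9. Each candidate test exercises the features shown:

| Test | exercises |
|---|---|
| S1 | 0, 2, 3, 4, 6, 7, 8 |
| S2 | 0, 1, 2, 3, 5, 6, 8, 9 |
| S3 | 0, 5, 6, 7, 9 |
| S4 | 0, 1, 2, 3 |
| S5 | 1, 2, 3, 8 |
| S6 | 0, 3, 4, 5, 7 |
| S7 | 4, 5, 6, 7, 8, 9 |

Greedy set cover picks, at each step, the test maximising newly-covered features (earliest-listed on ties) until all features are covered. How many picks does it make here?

Greedy: pick S2 (covers 8 new) → pick S1 (covers 2 new). Total picks: 2.

2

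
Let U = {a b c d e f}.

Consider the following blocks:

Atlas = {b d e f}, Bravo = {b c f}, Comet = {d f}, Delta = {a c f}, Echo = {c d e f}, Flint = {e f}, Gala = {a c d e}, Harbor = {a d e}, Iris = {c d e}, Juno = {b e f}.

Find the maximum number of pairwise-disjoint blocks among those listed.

2

Bravo, Harbor are pairwise disjoint (Bravo={b,c,f}; Harbor={a,d,e}).
Every remaining block overlaps one of these, and no 3 of the listed blocks are pairwise disjoint, so 2 is the maximum.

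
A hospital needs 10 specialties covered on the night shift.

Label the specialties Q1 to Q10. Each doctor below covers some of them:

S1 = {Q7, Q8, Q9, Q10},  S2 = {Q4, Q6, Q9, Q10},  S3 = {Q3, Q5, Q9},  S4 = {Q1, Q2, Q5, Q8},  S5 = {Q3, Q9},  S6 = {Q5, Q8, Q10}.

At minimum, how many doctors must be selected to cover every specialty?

4

S1 and S2 and S3 and S4 together: S1 ∪ S2 ∪ S3 ∪ S4 = {Q1, Q2, Q3, Q4, Q5, Q6, Q7, Q8, Q9, Q10} — every specialty is covered.
No 3 of the 6 doctors cover everything (all 20 combinations miss at least one specialty), so 4 is optimal.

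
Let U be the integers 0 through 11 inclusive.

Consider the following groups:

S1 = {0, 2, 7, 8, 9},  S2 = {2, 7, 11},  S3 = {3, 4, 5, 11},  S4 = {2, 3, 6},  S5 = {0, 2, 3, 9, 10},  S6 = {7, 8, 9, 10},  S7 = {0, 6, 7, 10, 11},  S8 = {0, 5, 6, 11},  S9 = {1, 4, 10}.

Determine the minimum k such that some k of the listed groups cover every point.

4

S1, S3, S4, and S9 cover everything between them: the union {0, 1, 2, 3, 4, 5, 6, 7, 8, 9, 10, 11} is all of U.
No 3 of the 9 groups cover everything (all 84 combinations miss at least one point), so 4 is optimal.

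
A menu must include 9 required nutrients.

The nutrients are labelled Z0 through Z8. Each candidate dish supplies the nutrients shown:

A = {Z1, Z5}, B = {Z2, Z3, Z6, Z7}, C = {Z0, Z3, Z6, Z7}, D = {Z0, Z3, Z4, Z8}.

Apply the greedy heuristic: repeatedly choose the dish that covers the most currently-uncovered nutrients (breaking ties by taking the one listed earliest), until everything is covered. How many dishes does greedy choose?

Greedy: pick B (covers 4 new) → pick D (covers 3 new) → pick A (covers 2 new). Total picks: 3.

3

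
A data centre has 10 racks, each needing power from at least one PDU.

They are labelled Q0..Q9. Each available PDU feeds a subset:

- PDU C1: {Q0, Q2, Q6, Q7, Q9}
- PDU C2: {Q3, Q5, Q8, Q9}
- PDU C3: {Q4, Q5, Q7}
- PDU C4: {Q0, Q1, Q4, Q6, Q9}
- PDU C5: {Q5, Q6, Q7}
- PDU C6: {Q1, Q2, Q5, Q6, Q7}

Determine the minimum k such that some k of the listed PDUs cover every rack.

3

Take {C2, C4, C6}. Their union is {Q0, Q1, Q2, Q3, Q4, Q5, Q6, Q7, Q8, Q9}, which is all 10 racks.
Only C2 contains Q3, so C2 is forced; the remaining 6 racks need at least 2 more PDUs (each remaining PDU adds at most 4) — so at least 3 PDUs are needed, and 3 is optimal.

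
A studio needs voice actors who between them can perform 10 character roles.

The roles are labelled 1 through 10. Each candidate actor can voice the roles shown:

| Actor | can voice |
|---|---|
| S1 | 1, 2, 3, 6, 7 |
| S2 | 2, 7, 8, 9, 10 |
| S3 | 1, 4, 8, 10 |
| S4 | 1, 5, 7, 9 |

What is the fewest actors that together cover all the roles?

3

S1 and S3 and S4 together: S1 ∪ S3 ∪ S4 = {1, 2, 3, 4, 5, 6, 7, 8, 9, 10} — every role is covered.
Only S1 contains 3, so S1 is forced; the remaining 5 roles need at least 2 more actors (each remaining actor adds at most 3) — so at least 3 actors are needed, and 3 is optimal.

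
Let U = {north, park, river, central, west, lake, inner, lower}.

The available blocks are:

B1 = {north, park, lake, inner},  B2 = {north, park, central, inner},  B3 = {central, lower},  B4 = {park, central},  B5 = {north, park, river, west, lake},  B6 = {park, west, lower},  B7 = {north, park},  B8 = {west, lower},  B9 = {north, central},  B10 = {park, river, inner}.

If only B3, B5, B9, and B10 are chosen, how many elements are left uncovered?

Union of B3, B5, B9, B10 = {north, park, river, central, west, lake, inner, lower} — that's every element, so 0 are uncovered.

0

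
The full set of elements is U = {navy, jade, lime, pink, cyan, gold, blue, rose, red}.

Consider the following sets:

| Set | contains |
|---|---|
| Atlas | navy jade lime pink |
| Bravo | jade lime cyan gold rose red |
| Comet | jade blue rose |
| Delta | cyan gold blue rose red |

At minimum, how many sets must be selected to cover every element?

2

Atlas and Delta together: Atlas ∪ Delta = {navy, jade, lime, pink, cyan, gold, blue, rose, red} — every element is covered.
No single set has all 9 elements (the largest, Bravo, has 6), so 2 is optimal.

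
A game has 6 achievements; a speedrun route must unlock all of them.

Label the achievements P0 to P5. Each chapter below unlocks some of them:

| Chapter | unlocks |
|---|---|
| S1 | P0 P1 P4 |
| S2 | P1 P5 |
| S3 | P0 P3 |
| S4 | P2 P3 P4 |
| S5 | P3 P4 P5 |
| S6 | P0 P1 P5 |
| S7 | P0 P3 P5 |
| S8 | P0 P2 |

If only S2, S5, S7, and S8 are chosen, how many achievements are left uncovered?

0

Union of S2, S5, S7, S8 = {P0, P1, P2, P3, P4, P5} — that's every achievement, so 0 are uncovered.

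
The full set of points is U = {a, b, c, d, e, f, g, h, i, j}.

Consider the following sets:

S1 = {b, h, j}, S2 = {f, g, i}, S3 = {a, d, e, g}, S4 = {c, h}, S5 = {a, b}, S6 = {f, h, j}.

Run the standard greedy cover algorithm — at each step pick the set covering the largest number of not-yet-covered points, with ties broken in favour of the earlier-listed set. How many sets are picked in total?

Greedy: pick S3 (covers 4 new) → pick S1 (covers 3 new) → pick S2 (covers 2 new) → pick S4 (covers 1 new). Total picks: 4.

4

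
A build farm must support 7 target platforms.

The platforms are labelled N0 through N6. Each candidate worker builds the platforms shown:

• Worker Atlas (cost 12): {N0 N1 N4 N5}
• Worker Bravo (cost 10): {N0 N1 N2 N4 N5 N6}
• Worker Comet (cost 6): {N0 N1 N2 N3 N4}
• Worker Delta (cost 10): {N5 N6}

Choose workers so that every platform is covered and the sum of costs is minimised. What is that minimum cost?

Bravo, Comet together cover every platform (Bravo ∪ Comet = {N0, N1, N2, N3, N4, N5, N6}); total cost 10 + 6 = 16.
No covering selection has total cost below 16.

16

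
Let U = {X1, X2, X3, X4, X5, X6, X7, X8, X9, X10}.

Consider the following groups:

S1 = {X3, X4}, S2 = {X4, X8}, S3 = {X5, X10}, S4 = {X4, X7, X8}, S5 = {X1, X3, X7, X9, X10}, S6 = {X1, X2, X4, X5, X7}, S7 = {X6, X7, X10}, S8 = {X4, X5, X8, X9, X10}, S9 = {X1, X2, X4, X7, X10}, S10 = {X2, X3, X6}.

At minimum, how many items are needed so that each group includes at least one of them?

3

H = {X3, X4, X10} meets every group (each contains at least one member of H), and |H| = 3.
The groups S3, S4, S10 are pairwise disjoint, so any hitting set needs a separate item for each — at least 3. Hence 3 is optimal.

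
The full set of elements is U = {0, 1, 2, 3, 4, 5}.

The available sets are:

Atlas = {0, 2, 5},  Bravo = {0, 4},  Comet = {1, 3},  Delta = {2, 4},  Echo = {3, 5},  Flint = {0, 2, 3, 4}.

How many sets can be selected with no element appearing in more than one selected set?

Delta, Echo are pairwise disjoint (Delta={2,4}; Echo={3,5}).
Every remaining set overlaps one of these, and no 3 of the listed sets are pairwise disjoint, so 2 is the maximum.

2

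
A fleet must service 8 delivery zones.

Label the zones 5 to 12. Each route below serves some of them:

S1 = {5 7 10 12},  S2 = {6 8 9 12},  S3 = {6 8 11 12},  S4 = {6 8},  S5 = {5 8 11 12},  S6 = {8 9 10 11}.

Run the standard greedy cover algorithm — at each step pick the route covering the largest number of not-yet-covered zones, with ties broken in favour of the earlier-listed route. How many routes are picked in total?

Greedy: pick S1 (covers 4 new) → pick S2 (covers 3 new) → pick S3 (covers 1 new). Total picks: 3.

3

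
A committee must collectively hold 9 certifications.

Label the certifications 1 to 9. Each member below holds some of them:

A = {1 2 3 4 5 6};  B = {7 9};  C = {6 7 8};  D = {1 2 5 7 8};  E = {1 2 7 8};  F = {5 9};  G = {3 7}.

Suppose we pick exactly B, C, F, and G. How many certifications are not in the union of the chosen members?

Union of B, C, F, G = {3, 5, 6, 7, 8, 9}.
Not covered: 1, 2, 4 — 3 certifications.

3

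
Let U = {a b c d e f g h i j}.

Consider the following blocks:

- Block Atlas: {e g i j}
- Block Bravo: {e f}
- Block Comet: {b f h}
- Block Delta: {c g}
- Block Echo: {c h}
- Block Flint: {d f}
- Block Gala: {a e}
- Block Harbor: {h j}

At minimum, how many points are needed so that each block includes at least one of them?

4

Take T = {a, f, g, h}. Each listed block contains at least one of these, so T is a hitting set of size 4.
The blocks Delta, Flint, Gala, Harbor are pairwise disjoint, so any hitting set needs a separate point for each — at least 4. Hence 4 is optimal.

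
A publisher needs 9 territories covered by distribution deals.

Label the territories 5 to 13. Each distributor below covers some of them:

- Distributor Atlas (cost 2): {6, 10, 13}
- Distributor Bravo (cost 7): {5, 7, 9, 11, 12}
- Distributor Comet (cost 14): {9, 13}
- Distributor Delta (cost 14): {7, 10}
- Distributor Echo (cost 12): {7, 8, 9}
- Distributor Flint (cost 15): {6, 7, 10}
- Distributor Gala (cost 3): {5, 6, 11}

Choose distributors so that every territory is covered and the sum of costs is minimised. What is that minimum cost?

21

Atlas, Bravo, Echo together cover every territory (Atlas ∪ Bravo ∪ Echo = {5, 6, 7, 8, 9, 10, 11, 12, 13}); total cost 2 + 7 + 12 = 21.
No covering selection has total cost below 21.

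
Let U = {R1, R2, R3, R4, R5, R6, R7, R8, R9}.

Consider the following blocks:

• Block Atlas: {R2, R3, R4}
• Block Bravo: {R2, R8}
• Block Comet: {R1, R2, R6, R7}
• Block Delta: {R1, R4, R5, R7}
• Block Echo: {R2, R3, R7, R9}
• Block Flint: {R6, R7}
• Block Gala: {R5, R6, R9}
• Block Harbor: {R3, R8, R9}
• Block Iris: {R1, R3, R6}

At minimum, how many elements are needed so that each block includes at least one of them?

4

Take H = {R2, R6, R7, R9}. Each listed block contains at least one of these, so H is a hitting set of size 4.
No choice of 3 elements meets every block, so 4 is the minimum.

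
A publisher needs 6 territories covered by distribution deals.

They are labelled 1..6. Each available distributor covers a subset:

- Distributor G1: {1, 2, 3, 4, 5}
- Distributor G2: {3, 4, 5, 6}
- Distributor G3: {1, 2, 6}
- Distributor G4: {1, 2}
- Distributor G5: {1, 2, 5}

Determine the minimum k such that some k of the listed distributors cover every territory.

G2 and G3 together: G2 ∪ G3 = {1, 2, 3, 4, 5, 6} — every territory is covered.
No single distributor has all 6 territories (the largest, G1, has 5), so 2 is optimal.

2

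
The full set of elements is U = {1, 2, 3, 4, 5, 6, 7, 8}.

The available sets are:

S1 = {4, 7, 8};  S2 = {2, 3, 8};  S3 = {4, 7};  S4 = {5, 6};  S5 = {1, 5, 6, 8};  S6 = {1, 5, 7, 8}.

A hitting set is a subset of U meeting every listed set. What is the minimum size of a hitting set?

The 3 elements {4, 5, 8} hit every set.
The sets S2, S3, S4 are pairwise disjoint, so any hitting set needs a separate element for each — at least 3. Hence 3 is optimal.

3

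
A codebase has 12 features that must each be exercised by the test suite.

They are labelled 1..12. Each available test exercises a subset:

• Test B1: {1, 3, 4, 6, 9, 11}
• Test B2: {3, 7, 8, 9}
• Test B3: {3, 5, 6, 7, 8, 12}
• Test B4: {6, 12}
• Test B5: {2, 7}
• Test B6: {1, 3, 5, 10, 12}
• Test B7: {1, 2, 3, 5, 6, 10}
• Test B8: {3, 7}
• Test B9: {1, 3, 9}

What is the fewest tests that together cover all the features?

3

Take {B1, B3, B7}. Their union is {1, 2, 3, 4, 5, 6, 7, 8, 9, 10, 11, 12}, which is all 12 features.
Only B1 contains 4, so B1 is forced; the remaining 6 features need at least 2 more tests (each remaining test adds at most 4) — so at least 3 tests are needed, and 3 is optimal.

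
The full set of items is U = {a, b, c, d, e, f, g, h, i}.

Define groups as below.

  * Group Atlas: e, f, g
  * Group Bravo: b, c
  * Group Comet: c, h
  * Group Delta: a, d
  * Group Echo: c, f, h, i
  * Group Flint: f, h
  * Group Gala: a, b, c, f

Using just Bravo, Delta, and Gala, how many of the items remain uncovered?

4

Union of Bravo, Delta, Gala = {a, b, c, d, f}.
Not covered: e, g, h, i — 4 items.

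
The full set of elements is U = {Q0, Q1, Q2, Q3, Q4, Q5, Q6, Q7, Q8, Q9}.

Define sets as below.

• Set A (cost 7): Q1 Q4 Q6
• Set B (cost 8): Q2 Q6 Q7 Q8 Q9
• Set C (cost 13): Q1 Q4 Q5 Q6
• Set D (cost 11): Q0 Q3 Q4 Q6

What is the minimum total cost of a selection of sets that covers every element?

B, C, D together cover every element (B ∪ C ∪ D = {Q0, Q1, Q2, Q3, Q4, Q5, Q6, Q7, Q8, Q9}); total cost 8 + 13 + 11 = 32.
The greedy pick B, A, D, C costs 39; no covering selection beats 32.

32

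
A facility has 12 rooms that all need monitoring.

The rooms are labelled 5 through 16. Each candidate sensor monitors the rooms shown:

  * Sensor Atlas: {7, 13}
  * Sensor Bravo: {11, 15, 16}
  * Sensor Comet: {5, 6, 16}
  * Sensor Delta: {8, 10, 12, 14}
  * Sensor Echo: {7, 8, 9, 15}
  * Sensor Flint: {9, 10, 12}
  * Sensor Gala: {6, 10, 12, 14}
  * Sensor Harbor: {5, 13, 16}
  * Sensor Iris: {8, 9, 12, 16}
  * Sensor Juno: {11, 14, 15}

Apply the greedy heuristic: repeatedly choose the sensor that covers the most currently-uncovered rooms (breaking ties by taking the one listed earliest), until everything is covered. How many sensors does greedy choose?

Greedy: pick Delta (covers 4 new) → pick Bravo (covers 3 new) → pick Atlas (covers 2 new) → pick Comet (covers 2 new) → pick Echo (covers 1 new). Total picks: 5.
(The true minimum cover uses only 4 sensors, so greedy is not optimal here.)

5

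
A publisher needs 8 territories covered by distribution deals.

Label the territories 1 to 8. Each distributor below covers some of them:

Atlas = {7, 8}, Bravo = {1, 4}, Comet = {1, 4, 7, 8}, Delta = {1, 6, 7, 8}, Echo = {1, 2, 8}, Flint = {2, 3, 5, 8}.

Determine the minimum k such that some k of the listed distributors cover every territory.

Comet and Delta and Flint together: Comet ∪ Delta ∪ Flint = {1, 2, 3, 4, 5, 6, 7, 8} — every territory is covered.
Only Flint contains 3, so Flint is forced; the remaining 4 territories need at least 2 more distributors (each remaining distributor adds at most 3) — so at least 3 distributors are needed, and 3 is optimal.

3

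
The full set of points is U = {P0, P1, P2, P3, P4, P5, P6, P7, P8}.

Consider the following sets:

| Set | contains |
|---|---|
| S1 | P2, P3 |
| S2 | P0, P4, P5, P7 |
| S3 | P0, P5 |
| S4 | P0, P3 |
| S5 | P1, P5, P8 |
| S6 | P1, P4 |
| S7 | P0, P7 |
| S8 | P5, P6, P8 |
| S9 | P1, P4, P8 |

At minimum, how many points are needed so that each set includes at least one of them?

4

Take H = {P0, P3, P4, P5}. Each listed set contains at least one of these, so H is a hitting set of size 4.
The sets S1, S6, S7, S8 are pairwise disjoint, so any hitting set needs a separate point for each — at least 4. Hence 4 is optimal.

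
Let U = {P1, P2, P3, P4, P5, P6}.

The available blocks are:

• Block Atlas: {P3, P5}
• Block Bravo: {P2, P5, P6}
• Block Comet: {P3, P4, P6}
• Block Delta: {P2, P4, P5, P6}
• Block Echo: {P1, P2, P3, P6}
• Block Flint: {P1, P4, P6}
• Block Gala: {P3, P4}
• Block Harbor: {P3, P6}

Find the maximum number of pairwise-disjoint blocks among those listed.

Bravo, Gala are pairwise disjoint (Bravo={P2,P5,P6}; Gala={P3,P4}).
Every remaining block overlaps one of these, and no 3 of the listed blocks are pairwise disjoint, so 2 is the maximum.

2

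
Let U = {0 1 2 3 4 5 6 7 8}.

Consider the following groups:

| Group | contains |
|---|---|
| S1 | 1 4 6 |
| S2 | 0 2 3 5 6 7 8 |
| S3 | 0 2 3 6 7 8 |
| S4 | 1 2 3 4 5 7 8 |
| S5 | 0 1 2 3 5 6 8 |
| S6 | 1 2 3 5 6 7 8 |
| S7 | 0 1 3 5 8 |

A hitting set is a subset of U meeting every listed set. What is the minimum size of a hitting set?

H = {1, 3} meets every group (each contains at least one member of H), and |H| = 2.
No single point lies in every group, so at least 2 are needed and 2 is optimal.

2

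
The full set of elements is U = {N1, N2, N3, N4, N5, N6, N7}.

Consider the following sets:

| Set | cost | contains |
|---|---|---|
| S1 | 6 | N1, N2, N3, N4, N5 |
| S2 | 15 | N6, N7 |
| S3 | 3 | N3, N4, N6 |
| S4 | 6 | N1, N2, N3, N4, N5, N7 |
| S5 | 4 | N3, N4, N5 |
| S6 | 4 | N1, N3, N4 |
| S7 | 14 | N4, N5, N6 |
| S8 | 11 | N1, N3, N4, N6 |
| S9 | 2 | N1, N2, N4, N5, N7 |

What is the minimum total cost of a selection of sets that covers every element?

S3, S9 together cover every element (S3 ∪ S9 = {N1, N2, N3, N4, N5, N6, N7}); total cost 3 + 2 = 5.
No covering selection has total cost below 5.

5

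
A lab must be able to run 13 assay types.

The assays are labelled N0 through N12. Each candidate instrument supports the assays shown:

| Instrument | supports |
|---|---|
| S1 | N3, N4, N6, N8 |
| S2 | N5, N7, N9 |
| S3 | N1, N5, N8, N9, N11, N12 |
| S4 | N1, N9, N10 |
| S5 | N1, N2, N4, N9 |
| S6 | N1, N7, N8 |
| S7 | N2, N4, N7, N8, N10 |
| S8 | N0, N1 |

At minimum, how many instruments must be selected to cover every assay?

4

S1 and S3 and S7 and S8 together: S1 ∪ S3 ∪ S7 ∪ S8 = {N0, N1, N2, N3, N4, N5, N6, N7, N8, N9, N10, N11, N12} — every assay is covered.
Only S8 contains N0, so S8 is forced; the remaining 11 assays need at least 3 more instruments (each remaining instrument adds at most 5) — so at least 4 instruments are needed, and 4 is optimal.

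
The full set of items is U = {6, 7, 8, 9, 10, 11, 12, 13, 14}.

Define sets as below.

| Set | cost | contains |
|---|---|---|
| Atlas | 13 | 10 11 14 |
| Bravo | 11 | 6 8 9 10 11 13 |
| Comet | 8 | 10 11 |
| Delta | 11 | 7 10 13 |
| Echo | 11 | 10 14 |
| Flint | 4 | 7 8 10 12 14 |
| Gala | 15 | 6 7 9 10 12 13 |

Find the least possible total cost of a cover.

Bravo, Flint together cover every item (Bravo ∪ Flint = {6, 7, 8, 9, 10, 11, 12, 13, 14}); total cost 11 + 4 = 15.
No covering selection has total cost below 15.

15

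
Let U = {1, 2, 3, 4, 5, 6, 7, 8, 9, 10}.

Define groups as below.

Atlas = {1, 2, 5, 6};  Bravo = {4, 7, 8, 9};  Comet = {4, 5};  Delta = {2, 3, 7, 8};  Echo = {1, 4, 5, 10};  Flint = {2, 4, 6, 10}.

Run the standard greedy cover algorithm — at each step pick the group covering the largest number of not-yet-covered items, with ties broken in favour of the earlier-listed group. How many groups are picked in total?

Greedy: pick Atlas (covers 4 new) → pick Bravo (covers 4 new) → pick Delta (covers 1 new) → pick Echo (covers 1 new). Total picks: 4.

4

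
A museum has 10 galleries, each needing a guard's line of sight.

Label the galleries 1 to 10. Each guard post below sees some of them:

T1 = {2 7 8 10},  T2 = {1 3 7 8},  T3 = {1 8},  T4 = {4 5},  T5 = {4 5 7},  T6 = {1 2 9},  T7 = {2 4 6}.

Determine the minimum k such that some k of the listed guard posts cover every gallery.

5

T1 and T2 and T5 and T6 and T7 together: T1 ∪ T2 ∪ T5 ∪ T6 ∪ T7 = {1, 2, 3, 4, 5, 6, 7, 8, 9, 10} — every gallery is covered.
No 4 of the 7 guard posts cover everything (all 35 combinations miss at least one gallery), so 5 is optimal.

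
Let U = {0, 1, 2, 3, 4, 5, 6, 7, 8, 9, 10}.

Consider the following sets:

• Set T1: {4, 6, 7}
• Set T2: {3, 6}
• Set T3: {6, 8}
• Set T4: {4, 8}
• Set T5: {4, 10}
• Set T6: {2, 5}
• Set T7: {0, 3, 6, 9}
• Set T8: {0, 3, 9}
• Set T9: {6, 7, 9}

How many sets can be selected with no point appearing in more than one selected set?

T3, T5, T6, T8 are pairwise disjoint (T3={6,8}; T5={4,10}; T6={2,5}; T8={0,3,9}).
Every remaining set overlaps one of these, and no 5 of the listed sets are pairwise disjoint, so 4 is the maximum.

4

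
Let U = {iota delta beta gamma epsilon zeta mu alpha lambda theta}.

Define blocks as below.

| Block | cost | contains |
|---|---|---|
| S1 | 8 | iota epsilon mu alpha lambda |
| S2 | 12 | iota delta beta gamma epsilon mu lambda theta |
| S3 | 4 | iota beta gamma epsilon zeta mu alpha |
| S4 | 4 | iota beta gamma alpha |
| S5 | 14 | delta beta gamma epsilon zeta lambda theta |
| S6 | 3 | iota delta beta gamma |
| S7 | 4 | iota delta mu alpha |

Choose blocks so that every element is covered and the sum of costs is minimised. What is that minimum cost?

S2, S3 together cover every element (S2 ∪ S3 = {iota, delta, beta, gamma, epsilon, zeta, mu, alpha, lambda, theta}); total cost 12 + 4 = 16.
The greedy pick S3, S6, S2 costs 19; no covering selection beats 16.

16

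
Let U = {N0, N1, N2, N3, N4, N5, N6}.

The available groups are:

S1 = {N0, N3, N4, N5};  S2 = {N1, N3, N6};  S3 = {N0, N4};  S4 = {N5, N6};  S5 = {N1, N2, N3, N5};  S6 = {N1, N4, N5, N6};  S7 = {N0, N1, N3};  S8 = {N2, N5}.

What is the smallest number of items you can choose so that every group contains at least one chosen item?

3

Take H = {N0, N5, N6}. Each listed group contains at least one of these, so H is a hitting set of size 3.
The groups S2, S3, S8 are pairwise disjoint, so any hitting set needs a separate item for each — at least 3. Hence 3 is optimal.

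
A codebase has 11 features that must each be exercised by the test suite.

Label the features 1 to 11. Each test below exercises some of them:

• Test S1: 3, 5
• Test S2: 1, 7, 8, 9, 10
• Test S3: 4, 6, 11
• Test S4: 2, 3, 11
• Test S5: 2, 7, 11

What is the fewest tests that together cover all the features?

4

Take {S1, S2, S3, S4}. Their union is {1, 2, 3, 4, 5, 6, 7, 8, 9, 10, 11}, which is all 11 features.
No 3 of the 5 tests cover everything (all 10 combinations miss at least one feature), so 4 is optimal.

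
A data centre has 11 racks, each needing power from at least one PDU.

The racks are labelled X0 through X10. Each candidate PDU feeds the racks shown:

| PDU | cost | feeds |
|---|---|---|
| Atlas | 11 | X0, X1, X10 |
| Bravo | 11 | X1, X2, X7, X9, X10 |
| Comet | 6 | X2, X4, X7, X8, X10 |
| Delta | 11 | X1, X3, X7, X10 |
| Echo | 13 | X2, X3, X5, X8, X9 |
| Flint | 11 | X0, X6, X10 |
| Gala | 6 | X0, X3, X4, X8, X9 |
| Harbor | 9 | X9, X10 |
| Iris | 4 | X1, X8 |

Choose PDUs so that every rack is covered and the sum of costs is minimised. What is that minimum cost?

34

Comet, Echo, Flint, Iris together cover every rack (Comet ∪ Echo ∪ Flint ∪ Iris = {X0, X1, X2, X3, X4, X5, X6, X7, X8, X9, X10}); total cost 6 + 13 + 11 + 4 = 34.
The greedy pick Comet, Gala, Iris, Flint, Echo costs 40; no covering selection beats 34.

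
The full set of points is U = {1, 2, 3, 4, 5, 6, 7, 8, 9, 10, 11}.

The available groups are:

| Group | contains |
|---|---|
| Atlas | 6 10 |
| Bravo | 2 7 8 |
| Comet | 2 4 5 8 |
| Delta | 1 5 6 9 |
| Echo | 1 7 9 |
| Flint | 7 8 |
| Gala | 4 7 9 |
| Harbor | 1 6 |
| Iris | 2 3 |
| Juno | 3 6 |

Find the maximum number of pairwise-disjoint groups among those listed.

Flint, Harbor, Iris are pairwise disjoint (Flint={7,8}; Harbor={1,6}; Iris={2,3}).
Every remaining group overlaps one of these, and no 4 of the listed groups are pairwise disjoint, so 3 is the maximum.

3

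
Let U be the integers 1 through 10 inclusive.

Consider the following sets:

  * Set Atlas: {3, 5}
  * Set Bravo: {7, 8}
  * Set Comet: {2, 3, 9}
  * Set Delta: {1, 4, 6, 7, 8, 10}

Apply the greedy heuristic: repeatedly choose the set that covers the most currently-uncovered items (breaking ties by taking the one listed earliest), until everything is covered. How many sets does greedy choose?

3

Greedy: pick Delta (covers 6 new) → pick Comet (covers 3 new) → pick Atlas (covers 1 new). Total picks: 3.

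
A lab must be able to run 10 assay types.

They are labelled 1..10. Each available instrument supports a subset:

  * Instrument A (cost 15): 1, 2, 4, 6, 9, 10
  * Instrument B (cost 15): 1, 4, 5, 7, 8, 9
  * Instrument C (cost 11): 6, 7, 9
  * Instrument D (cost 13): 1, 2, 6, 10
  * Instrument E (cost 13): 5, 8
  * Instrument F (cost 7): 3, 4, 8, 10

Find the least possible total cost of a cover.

35

B, D, F together cover every assay (B ∪ D ∪ F = {1, 2, 3, 4, 5, 6, 7, 8, 9, 10}); total cost 15 + 13 + 7 = 35.
The greedy pick F, C, D, E costs 44; no covering selection beats 35.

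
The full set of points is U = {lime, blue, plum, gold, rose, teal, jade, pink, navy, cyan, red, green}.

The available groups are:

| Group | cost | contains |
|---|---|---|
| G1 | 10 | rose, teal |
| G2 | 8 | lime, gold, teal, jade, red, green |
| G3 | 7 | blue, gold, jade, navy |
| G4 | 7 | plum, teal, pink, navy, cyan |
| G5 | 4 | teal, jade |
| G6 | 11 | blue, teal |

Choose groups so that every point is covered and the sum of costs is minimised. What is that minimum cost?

32

G1, G2, G3, G4 together cover every point (G1 ∪ G2 ∪ G3 ∪ G4 = {lime, blue, plum, gold, rose, teal, jade, pink, navy, cyan, red, green}); total cost 10 + 8 + 7 + 7 = 32.
No covering selection has total cost below 32.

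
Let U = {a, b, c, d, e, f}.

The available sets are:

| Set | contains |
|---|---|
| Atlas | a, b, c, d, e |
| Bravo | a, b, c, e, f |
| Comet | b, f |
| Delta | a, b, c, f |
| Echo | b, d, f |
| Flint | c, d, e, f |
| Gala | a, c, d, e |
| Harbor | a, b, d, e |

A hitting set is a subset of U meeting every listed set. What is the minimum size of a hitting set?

2

The 2 elements {b, d} hit every set.
The sets Comet, Gala are pairwise disjoint, so any hitting set needs a separate element for each — at least 2. Hence 2 is optimal.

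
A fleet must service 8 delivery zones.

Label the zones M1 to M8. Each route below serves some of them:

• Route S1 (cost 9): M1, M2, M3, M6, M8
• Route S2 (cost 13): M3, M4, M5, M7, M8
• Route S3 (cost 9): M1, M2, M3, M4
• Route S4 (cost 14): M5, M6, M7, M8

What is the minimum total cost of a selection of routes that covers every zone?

S1, S2 together cover every zone (S1 ∪ S2 = {M1, M2, M3, M4, M5, M6, M7, M8}); total cost 9 + 13 = 22.
No covering selection has total cost below 22.

22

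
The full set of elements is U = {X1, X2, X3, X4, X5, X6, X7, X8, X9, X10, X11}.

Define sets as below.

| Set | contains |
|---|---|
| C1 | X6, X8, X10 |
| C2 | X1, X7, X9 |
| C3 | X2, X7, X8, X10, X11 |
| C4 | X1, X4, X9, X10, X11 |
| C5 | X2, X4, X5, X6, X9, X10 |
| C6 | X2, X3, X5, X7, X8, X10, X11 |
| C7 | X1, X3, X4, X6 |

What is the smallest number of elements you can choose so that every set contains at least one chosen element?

Take H = {X1, X10}. Each listed set contains at least one of these, so H is a hitting set of size 2.
The sets C3, C7 are pairwise disjoint, so any hitting set needs a separate element for each — at least 2. Hence 2 is optimal.

2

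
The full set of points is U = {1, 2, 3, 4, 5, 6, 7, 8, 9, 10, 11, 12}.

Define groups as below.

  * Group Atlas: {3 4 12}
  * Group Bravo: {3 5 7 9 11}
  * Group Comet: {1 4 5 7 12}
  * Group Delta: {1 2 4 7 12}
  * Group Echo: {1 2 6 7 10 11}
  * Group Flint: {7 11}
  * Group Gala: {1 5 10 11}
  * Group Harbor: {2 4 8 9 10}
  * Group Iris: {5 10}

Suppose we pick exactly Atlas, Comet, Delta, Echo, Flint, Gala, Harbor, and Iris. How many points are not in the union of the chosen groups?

Union of Atlas, Comet, Delta, Echo, Flint, Gala, Harbor, Iris = {1, 2, 3, 4, 5, 6, 7, 8, 9, 10, 11, 12} — that's every point, so 0 are uncovered.

0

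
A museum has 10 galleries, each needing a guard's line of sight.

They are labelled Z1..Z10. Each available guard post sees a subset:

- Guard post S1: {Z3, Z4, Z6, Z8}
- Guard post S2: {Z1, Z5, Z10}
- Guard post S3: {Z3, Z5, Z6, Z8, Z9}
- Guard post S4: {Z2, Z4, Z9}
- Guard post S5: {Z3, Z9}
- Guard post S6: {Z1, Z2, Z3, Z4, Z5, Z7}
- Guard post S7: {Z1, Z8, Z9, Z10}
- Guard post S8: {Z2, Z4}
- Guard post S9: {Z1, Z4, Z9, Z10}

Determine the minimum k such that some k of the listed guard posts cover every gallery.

3

Take {S1, S6, S9}. Their union is {Z1, Z2, Z3, Z4, Z5, Z6, Z7, Z8, Z9, Z10}, which is all 10 galleries.
Only S6 contains Z7, so S6 is forced; the remaining 4 galleries need at least 2 more guard posts (each remaining guard post adds at most 3) — so at least 3 guard posts are needed, and 3 is optimal.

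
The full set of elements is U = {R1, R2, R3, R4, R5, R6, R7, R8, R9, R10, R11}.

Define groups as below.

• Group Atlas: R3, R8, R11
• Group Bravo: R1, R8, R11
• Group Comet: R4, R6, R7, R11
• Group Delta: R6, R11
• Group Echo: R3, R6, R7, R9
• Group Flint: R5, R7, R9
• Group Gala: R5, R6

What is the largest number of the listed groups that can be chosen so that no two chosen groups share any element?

2

Atlas, Gala are pairwise disjoint (Atlas={R3,R8,R11}; Gala={R5,R6}).
Every remaining group overlaps one of these, and no 3 of the listed groups are pairwise disjoint, so 2 is the maximum.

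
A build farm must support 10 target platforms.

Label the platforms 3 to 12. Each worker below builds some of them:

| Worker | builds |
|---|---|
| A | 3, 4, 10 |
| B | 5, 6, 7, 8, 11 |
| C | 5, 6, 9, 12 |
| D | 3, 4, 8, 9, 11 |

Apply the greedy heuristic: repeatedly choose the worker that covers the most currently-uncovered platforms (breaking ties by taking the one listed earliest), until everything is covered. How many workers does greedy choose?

3

Greedy: pick B (covers 5 new) → pick A (covers 3 new) → pick C (covers 2 new). Total picks: 3.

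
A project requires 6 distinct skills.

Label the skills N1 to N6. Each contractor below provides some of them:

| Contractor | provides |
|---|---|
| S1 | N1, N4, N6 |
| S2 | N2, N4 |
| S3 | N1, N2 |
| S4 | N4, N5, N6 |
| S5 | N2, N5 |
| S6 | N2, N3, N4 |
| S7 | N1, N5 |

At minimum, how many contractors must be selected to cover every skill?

3

S1 and S5 and S6 together: S1 ∪ S5 ∪ S6 = {N1, N2, N3, N4, N5, N6} — every skill is covered.
Only S6 contains N3, so S6 is forced; the remaining 3 skills need at least 2 more contractors (each remaining contractor adds at most 2) — so at least 3 contractors are needed, and 3 is optimal.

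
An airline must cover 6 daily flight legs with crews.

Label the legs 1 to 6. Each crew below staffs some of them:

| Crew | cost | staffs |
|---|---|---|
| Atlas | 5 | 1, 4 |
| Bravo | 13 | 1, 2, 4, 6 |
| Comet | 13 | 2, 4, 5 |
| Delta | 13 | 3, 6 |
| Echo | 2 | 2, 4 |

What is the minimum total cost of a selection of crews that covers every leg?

31

Atlas, Comet, Delta together cover every leg (Atlas ∪ Comet ∪ Delta = {1, 2, 3, 4, 5, 6}); total cost 5 + 13 + 13 = 31.
The greedy pick Echo, Atlas, Delta, Comet costs 33; no covering selection beats 31.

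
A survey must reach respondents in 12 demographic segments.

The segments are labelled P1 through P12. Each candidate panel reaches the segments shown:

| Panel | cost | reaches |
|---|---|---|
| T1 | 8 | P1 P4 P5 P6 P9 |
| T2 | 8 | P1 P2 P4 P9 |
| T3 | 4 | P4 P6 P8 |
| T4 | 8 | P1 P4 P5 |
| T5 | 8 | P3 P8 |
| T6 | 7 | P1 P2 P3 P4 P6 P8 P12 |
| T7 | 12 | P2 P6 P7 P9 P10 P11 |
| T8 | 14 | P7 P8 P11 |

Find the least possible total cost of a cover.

T4, T6, T7 together cover every segment (T4 ∪ T6 ∪ T7 = {P1, P2, P3, P4, P5, P6, P7, P8, P9, P10, P11, P12}); total cost 8 + 7 + 12 = 27.
No covering selection has total cost below 27.

27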